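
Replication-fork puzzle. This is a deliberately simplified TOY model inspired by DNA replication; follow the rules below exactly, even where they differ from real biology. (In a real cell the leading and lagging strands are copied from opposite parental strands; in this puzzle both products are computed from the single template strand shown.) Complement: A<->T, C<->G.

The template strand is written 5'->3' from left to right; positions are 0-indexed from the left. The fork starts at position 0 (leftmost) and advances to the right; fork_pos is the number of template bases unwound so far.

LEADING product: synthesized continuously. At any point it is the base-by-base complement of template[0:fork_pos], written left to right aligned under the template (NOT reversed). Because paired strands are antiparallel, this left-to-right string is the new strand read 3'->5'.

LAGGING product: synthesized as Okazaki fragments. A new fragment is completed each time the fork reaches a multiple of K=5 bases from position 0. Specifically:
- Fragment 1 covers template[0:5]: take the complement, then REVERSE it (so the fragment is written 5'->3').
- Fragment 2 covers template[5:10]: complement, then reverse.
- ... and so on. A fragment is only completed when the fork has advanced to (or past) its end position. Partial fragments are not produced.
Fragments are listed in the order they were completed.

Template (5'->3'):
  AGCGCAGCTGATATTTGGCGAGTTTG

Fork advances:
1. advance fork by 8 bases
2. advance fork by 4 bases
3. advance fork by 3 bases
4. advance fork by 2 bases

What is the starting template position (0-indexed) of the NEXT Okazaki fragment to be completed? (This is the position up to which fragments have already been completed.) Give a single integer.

Step 1: advance 8 -> fork_pos = 0 + 8 = 8. Reached multiple(s) of 5: 5 -> fragment 1 completed (1 total).
Step 2: advance 4 -> fork_pos = 8 + 4 = 12. Reached multiple(s) of 5: 10 -> fragment 2 completed (2 total).
Step 3: advance 3 -> fork_pos = 12 + 3 = 15. Reached multiple(s) of 5: 15 -> fragment 3 completed (3 total).
Step 4: advance 2 -> fork_pos = 15 + 2 = 17. Next multiple of 5 is 20 (not reached); still 3 fragment(s).
3 fragment(s) completed, covering template[0:15] (3 x 5 = 15). The next fragment, fragment 4, covers template[15:20], so it starts at position 15.

Answer: 15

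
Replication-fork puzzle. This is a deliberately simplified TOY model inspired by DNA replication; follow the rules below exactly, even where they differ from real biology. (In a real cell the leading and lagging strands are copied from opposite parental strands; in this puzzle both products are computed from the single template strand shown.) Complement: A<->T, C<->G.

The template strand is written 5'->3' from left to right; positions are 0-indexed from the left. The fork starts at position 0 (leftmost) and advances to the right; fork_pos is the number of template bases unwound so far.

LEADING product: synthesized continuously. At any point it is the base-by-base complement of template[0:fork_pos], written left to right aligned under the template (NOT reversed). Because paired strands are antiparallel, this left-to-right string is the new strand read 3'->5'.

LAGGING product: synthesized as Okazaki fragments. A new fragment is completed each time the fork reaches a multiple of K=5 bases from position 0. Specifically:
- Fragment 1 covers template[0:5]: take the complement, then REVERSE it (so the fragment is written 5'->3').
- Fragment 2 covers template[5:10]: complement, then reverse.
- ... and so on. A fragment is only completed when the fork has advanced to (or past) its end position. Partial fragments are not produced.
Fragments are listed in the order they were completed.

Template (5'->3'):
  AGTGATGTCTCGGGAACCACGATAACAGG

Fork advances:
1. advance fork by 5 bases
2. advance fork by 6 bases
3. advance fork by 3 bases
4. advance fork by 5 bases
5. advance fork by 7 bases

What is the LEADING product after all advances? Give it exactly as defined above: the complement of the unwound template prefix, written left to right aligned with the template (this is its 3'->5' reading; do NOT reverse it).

Step 1: advance 5 -> fork_pos = 0 + 5 = 5.
Step 2: advance 6 -> fork_pos = 5 + 6 = 11.
Step 3: advance 3 -> fork_pos = 11 + 3 = 14.
Step 4: advance 5 -> fork_pos = 14 + 5 = 19.
Step 5: advance 7 -> fork_pos = 19 + 7 = 26.
Unwound prefix: template[0:26] = AGTGATGTCTCGGGAACCACGATAAC
Complement it base by base (A<->T, C<->G), keeping left-to-right order:
  [0:5] AGTGA -> TCACT
  [5:10] TGTCT -> ACAGA
  [10:15] CGGGA -> GCCCT
  [15:20] ACCAC -> TGGTG
  [20:25] GATAA -> CTATT
  [25:26] C -> G
Concatenate: TCACTACAGAGCCCTTGGTGCTATTG (length 26; written aligned with the template, i.e. 3'->5').

Answer: TCACTACAGAGCCCTTGGTGCTATTG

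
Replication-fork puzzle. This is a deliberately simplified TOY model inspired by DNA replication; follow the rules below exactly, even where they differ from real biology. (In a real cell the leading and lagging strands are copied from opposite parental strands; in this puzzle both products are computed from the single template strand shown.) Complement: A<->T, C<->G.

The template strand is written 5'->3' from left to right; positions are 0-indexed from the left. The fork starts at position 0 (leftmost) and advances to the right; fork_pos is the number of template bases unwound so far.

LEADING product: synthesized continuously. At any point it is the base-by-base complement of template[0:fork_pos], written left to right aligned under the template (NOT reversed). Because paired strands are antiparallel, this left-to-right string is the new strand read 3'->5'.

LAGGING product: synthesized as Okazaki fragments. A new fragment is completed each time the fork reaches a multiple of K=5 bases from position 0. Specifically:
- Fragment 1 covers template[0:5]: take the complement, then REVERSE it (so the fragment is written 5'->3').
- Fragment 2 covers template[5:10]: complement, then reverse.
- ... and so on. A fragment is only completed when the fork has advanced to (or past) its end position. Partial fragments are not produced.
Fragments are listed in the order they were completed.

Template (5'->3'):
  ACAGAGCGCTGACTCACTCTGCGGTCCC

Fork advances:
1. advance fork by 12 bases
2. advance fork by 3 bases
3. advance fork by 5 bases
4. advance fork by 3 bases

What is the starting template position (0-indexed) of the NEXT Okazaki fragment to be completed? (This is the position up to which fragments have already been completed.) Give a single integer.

Step 1: advance 12 -> fork_pos = 0 + 12 = 12. Reached multiple(s) of 5: 5, 10 -> fragments 1-2 completed (2 total).
Step 2: advance 3 -> fork_pos = 12 + 3 = 15. Reached multiple(s) of 5: 15 -> fragment 3 completed (3 total).
Step 3: advance 5 -> fork_pos = 15 + 5 = 20. Reached multiple(s) of 5: 20 -> fragment 4 completed (4 total).
Step 4: advance 3 -> fork_pos = 20 + 3 = 23. Next multiple of 5 is 25 (not reached); still 4 fragment(s).
4 fragment(s) completed, covering template[0:20] (4 x 5 = 20). The next fragment, fragment 5, covers template[20:25], so it starts at position 20.

Answer: 20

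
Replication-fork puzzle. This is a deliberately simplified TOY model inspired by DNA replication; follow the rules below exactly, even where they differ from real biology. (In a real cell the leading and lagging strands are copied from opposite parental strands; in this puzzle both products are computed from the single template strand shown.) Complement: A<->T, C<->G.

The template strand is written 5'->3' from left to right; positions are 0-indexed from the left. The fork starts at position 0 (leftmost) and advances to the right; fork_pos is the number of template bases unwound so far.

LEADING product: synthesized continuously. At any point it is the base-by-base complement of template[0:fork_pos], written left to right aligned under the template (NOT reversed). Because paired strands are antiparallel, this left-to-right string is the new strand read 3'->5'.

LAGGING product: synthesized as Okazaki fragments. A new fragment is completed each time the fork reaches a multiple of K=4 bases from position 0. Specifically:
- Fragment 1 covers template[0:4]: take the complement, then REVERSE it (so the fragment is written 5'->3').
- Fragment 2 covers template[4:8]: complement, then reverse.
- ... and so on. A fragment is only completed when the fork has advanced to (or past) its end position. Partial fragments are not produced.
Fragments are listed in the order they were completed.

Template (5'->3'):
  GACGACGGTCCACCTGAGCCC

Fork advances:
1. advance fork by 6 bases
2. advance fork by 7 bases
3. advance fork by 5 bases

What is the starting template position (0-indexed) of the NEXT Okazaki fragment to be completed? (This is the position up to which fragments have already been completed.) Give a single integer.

Step 1: advance 6 -> fork_pos = 0 + 6 = 6. Reached multiple(s) of 4: 4 -> fragment 1 completed (1 total).
Step 2: advance 7 -> fork_pos = 6 + 7 = 13. Reached multiple(s) of 4: 8, 12 -> fragments 2-3 completed (3 total).
Step 3: advance 5 -> fork_pos = 13 + 5 = 18. Reached multiple(s) of 4: 16 -> fragment 4 completed (4 total).
4 fragment(s) completed, covering template[0:16] (4 x 4 = 16). The next fragment, fragment 5, covers template[16:20], so it starts at position 16.

Answer: 16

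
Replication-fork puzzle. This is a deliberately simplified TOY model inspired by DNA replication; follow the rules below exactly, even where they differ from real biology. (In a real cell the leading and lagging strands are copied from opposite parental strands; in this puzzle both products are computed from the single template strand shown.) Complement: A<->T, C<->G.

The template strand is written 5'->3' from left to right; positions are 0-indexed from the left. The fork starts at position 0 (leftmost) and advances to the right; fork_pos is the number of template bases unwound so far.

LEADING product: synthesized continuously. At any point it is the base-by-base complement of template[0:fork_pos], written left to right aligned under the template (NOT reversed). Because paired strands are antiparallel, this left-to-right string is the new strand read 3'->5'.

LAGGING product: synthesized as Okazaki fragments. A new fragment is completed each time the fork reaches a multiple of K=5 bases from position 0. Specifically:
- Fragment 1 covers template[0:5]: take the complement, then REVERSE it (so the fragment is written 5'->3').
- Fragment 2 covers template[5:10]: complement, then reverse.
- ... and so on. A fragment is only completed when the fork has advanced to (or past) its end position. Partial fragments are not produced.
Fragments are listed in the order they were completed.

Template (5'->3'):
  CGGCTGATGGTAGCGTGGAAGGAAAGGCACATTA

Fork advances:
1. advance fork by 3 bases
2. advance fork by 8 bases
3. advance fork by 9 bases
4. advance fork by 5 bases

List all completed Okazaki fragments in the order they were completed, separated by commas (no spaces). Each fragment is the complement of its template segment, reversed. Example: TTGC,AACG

Step 1: advance 3 -> fork_pos = 0 + 3 = 3. Next multiple of 5 is 5 (not reached); still 0 fragment(s).
Step 2: advance 8 -> fork_pos = 3 + 8 = 11. Reached multiple(s) of 5: 5, 10 -> fragments 1-2 completed (2 total).
Step 3: advance 9 -> fork_pos = 11 + 9 = 20. Reached multiple(s) of 5: 15, 20 -> fragments 3-4 completed (4 total).
Step 4: advance 5 -> fork_pos = 20 + 5 = 25. Reached multiple(s) of 5: 25 -> fragment 5 completed (5 total).
Final fork_pos = 25, so 5 fragment(s) are complete. Build each: template segment -> complement -> reverse.
Fragment 1: template[0:5] = CGGCT -> complement GCCGA -> reversed AGCCG
Fragment 2: template[5:10] = GATGG -> complement CTACC -> reversed CCATC
Fragment 3: template[10:15] = TAGCG -> complement ATCGC -> reversed CGCTA
Fragment 4: template[15:20] = TGGAA -> complement ACCTT -> reversed TTCCA
Fragment 5: template[20:25] = GGAAA -> complement CCTTT -> reversed TTTCC

Answer: AGCCG,CCATC,CGCTA,TTCCA,TTTCC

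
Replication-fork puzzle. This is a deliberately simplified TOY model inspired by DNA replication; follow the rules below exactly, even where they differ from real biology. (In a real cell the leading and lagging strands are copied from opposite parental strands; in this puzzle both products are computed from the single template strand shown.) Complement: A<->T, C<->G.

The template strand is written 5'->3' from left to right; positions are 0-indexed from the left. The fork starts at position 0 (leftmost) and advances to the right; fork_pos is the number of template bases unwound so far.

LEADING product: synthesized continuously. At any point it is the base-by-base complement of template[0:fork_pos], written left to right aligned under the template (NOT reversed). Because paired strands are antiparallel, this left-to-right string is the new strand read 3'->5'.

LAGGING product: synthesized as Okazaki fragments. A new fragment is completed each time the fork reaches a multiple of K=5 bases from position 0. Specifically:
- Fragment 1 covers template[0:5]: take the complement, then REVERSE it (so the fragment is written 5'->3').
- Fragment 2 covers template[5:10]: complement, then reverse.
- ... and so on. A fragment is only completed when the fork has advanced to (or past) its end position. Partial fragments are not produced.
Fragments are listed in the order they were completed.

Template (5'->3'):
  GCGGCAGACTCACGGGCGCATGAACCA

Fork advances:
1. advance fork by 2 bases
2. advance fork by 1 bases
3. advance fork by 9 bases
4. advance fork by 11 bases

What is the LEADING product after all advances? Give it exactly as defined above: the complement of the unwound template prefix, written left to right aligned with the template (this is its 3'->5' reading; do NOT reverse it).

Step 1: advance 2 -> fork_pos = 0 + 2 = 2.
Step 2: advance 1 -> fork_pos = 2 + 1 = 3.
Step 3: advance 9 -> fork_pos = 3 + 9 = 12.
Step 4: advance 11 -> fork_pos = 12 + 11 = 23.
Unwound prefix: template[0:23] = GCGGCAGACTCACGGGCGCATGA
Complement it base by base (A<->T, C<->G), keeping left-to-right order:
  [0:5] GCGGC -> CGCCG
  [5:10] AGACT -> TCTGA
  [10:15] CACGG -> GTGCC
  [15:20] GCGCA -> CGCGT
  [20:23] TGA -> ACT
Concatenate: CGCCGTCTGAGTGCCCGCGTACT (length 23; written aligned with the template, i.e. 3'->5').

Answer: CGCCGTCTGAGTGCCCGCGTACT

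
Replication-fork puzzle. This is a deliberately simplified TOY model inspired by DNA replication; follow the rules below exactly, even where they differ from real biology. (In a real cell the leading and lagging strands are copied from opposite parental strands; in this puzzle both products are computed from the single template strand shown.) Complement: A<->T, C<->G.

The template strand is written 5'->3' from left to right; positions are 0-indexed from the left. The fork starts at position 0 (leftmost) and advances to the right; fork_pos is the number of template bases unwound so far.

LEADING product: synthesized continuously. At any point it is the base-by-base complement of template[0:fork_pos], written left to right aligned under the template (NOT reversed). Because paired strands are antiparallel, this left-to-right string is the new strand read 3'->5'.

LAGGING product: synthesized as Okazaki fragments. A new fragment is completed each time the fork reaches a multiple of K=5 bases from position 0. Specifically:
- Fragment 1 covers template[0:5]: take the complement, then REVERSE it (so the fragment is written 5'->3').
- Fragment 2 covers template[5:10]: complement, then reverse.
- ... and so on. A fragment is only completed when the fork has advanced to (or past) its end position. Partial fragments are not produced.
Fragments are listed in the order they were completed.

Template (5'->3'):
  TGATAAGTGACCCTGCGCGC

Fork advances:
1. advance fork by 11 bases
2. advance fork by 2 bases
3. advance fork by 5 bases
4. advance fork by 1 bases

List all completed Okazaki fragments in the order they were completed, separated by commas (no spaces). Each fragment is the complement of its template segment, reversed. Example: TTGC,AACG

Answer: TATCA,TCACT,CAGGG

Derivation:
Step 1: advance 11 -> fork_pos = 0 + 11 = 11. Reached multiple(s) of 5: 5, 10 -> fragments 1-2 completed (2 total).
Step 2: advance 2 -> fork_pos = 11 + 2 = 13. Next multiple of 5 is 15 (not reached); still 2 fragment(s).
Step 3: advance 5 -> fork_pos = 13 + 5 = 18. Reached multiple(s) of 5: 15 -> fragment 3 completed (3 total).
Step 4: advance 1 -> fork_pos = 18 + 1 = 19. Next multiple of 5 is 20 (not reached); still 3 fragment(s).
Final fork_pos = 19, so 3 fragment(s) are complete. Build each: template segment -> complement -> reverse.
Fragment 1: template[0:5] = TGATA -> complement ACTAT -> reversed TATCA
Fragment 2: template[5:10] = AGTGA -> complement TCACT -> reversed TCACT
Fragment 3: template[10:15] = CCCTG -> complement GGGAC -> reversed CAGGG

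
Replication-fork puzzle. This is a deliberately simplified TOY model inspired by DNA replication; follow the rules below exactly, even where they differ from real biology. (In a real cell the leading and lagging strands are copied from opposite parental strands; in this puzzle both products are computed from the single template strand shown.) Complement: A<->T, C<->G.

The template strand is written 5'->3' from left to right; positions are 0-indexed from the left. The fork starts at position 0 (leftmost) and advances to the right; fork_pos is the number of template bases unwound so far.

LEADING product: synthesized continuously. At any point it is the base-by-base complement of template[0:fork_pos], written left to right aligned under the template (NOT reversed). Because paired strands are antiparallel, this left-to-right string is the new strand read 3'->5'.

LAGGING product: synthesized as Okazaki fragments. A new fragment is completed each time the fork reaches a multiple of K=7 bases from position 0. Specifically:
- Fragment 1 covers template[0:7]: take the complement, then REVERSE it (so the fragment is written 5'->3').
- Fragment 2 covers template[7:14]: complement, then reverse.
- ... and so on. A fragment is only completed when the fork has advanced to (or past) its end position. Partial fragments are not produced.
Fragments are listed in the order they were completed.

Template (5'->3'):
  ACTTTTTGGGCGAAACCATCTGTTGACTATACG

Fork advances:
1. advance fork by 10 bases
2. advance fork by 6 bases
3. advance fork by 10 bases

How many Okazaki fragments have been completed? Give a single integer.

Step 1: advance 10 -> fork_pos = 0 + 10 = 10. Reached multiple(s) of 7: 7 -> fragment 1 completed (1 total).
Step 2: advance 6 -> fork_pos = 10 + 6 = 16. Reached multiple(s) of 7: 14 -> fragment 2 completed (2 total).
Step 3: advance 10 -> fork_pos = 16 + 10 = 26. Reached multiple(s) of 7: 21 -> fragment 3 completed (3 total).
Check: final fork_pos = 26; the multiples of 7 that are <= 26 are 7..21 -> 26 // 7 = 3 completed fragment(s).

Answer: 3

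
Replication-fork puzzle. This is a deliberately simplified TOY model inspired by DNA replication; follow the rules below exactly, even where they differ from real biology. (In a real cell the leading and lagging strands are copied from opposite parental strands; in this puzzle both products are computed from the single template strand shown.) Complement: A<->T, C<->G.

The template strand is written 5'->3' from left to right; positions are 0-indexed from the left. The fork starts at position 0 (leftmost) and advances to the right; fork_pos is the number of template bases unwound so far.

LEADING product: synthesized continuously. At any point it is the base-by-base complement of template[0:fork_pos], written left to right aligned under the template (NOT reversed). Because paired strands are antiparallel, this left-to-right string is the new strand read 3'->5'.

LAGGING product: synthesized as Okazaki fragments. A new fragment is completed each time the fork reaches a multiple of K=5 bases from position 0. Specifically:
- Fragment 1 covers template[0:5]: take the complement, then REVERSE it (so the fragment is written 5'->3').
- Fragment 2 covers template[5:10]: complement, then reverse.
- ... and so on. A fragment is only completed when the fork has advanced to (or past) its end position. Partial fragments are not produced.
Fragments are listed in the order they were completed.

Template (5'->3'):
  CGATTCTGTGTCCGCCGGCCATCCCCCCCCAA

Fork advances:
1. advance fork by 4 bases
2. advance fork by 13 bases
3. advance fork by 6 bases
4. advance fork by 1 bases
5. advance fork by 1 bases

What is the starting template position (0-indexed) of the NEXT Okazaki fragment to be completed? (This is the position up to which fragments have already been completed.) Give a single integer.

Answer: 25

Derivation:
Step 1: advance 4 -> fork_pos = 0 + 4 = 4. Next multiple of 5 is 5 (not reached); still 0 fragment(s).
Step 2: advance 13 -> fork_pos = 4 + 13 = 17. Reached multiple(s) of 5: 5, 10, 15 -> fragments 1-3 completed (3 total).
Step 3: advance 6 -> fork_pos = 17 + 6 = 23. Reached multiple(s) of 5: 20 -> fragment 4 completed (4 total).
Step 4: advance 1 -> fork_pos = 23 + 1 = 24. Next multiple of 5 is 25 (not reached); still 4 fragment(s).
Step 5: advance 1 -> fork_pos = 24 + 1 = 25. Reached multiple(s) of 5: 25 -> fragment 5 completed (5 total).
5 fragment(s) completed, covering template[0:25] (5 x 5 = 25). The next fragment, fragment 6, covers template[25:30], so it starts at position 25.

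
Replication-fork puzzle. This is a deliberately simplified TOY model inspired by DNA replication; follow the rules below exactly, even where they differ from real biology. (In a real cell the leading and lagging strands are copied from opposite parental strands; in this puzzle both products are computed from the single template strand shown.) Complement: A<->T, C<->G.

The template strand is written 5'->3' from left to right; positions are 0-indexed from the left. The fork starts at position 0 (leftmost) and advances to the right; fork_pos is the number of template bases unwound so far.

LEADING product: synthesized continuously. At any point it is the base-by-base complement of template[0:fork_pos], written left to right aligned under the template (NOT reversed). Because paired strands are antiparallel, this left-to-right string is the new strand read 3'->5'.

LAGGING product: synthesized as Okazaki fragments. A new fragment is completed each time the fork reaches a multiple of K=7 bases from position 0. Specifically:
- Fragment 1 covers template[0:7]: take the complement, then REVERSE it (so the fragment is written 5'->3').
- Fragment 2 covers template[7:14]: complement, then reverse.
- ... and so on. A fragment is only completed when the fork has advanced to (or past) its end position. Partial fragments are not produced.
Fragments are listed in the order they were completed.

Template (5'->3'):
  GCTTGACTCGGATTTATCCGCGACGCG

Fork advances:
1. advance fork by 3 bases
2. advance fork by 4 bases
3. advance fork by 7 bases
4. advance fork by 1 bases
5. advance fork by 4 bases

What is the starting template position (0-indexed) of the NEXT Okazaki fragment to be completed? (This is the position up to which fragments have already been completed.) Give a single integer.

Step 1: advance 3 -> fork_pos = 0 + 3 = 3. Next multiple of 7 is 7 (not reached); still 0 fragment(s).
Step 2: advance 4 -> fork_pos = 3 + 4 = 7. Reached multiple(s) of 7: 7 -> fragment 1 completed (1 total).
Step 3: advance 7 -> fork_pos = 7 + 7 = 14. Reached multiple(s) of 7: 14 -> fragment 2 completed (2 total).
Step 4: advance 1 -> fork_pos = 14 + 1 = 15. Next multiple of 7 is 21 (not reached); still 2 fragment(s).
Step 5: advance 4 -> fork_pos = 15 + 4 = 19. Next multiple of 7 is 21 (not reached); still 2 fragment(s).
2 fragment(s) completed, covering template[0:14] (2 x 7 = 14). The next fragment, fragment 3, covers template[14:21], so it starts at position 14.

Answer: 14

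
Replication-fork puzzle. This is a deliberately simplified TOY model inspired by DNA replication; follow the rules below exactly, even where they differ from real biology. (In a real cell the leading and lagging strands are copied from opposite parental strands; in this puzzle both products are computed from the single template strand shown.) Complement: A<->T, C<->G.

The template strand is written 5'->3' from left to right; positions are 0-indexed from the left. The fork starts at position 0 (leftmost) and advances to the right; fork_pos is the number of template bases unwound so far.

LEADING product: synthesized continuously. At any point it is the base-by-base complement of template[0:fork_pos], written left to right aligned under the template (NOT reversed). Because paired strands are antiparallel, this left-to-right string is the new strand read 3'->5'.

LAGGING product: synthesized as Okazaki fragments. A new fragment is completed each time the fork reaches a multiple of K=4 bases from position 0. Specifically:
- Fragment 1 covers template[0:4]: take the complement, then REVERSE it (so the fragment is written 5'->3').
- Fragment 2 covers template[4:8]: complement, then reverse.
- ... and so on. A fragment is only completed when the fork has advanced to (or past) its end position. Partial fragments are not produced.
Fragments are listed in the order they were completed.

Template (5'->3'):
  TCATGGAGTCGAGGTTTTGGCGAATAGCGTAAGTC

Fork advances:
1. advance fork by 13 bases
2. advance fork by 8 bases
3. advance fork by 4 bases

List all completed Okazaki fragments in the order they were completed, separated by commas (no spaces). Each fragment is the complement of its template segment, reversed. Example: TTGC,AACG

Step 1: advance 13 -> fork_pos = 0 + 13 = 13. Reached multiple(s) of 4: 4, 8, 12 -> fragments 1-3 completed (3 total).
Step 2: advance 8 -> fork_pos = 13 + 8 = 21. Reached multiple(s) of 4: 16, 20 -> fragments 4-5 completed (5 total).
Step 3: advance 4 -> fork_pos = 21 + 4 = 25. Reached multiple(s) of 4: 24 -> fragment 6 completed (6 total).
Final fork_pos = 25, so 6 fragment(s) are complete. Build each: template segment -> complement -> reverse.
Fragment 1: template[0:4] = TCAT -> complement AGTA -> reversed ATGA
Fragment 2: template[4:8] = GGAG -> complement CCTC -> reversed CTCC
Fragment 3: template[8:12] = TCGA -> complement AGCT -> reversed TCGA
Fragment 4: template[12:16] = GGTT -> complement CCAA -> reversed AACC
Fragment 5: template[16:20] = TTGG -> complement AACC -> reversed CCAA
Fragment 6: template[20:24] = CGAA -> complement GCTT -> reversed TTCG

Answer: ATGA,CTCC,TCGA,AACC,CCAA,TTCG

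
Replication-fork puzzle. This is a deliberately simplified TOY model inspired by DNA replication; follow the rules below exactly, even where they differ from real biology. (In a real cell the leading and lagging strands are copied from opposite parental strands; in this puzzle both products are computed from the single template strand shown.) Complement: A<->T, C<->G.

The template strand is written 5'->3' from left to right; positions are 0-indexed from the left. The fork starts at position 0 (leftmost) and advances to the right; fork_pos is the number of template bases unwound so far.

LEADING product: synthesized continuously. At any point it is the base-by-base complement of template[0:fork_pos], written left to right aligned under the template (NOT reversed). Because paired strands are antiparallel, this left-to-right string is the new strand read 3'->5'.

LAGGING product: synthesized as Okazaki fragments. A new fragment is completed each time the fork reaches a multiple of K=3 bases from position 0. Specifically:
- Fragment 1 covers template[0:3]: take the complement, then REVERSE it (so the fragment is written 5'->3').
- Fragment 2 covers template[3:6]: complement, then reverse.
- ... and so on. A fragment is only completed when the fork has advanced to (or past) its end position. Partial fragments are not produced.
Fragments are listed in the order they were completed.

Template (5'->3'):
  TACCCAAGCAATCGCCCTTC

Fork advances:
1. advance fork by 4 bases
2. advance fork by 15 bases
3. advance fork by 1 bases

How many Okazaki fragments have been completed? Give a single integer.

Step 1: advance 4 -> fork_pos = 0 + 4 = 4. Reached multiple(s) of 3: 3 -> fragment 1 completed (1 total).
Step 2: advance 15 -> fork_pos = 4 + 15 = 19. Reached multiple(s) of 3: 6, 9, 12, 15, 18 -> fragments 2-6 completed (6 total).
Step 3: advance 1 -> fork_pos = 19 + 1 = 20. Next multiple of 3 is 21 (not reached); still 6 fragment(s).
Check: final fork_pos = 20; the multiples of 3 that are <= 20 are 3..18 -> 20 // 3 = 6 completed fragment(s).

Answer: 6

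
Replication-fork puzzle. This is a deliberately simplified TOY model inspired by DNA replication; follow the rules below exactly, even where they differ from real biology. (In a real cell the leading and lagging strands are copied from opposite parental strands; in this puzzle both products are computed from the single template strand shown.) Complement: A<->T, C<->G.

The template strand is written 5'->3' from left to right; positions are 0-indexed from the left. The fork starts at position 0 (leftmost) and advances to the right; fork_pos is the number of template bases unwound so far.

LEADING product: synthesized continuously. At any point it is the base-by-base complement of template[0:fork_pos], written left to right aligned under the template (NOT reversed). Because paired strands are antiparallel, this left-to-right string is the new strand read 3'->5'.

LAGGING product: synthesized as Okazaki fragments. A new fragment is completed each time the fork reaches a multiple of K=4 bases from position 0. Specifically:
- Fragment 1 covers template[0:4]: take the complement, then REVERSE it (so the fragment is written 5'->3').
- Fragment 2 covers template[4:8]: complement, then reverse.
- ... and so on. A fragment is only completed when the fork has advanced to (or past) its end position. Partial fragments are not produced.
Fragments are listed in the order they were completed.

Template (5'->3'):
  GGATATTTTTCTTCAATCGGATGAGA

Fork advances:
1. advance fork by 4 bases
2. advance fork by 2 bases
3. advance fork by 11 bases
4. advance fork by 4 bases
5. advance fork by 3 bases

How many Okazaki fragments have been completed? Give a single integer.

Step 1: advance 4 -> fork_pos = 0 + 4 = 4. Reached multiple(s) of 4: 4 -> fragment 1 completed (1 total).
Step 2: advance 2 -> fork_pos = 4 + 2 = 6. Next multiple of 4 is 8 (not reached); still 1 fragment(s).
Step 3: advance 11 -> fork_pos = 6 + 11 = 17. Reached multiple(s) of 4: 8, 12, 16 -> fragments 2-4 completed (4 total).
Step 4: advance 4 -> fork_pos = 17 + 4 = 21. Reached multiple(s) of 4: 20 -> fragment 5 completed (5 total).
Step 5: advance 3 -> fork_pos = 21 + 3 = 24. Reached multiple(s) of 4: 24 -> fragment 6 completed (6 total).
Check: final fork_pos = 24; the multiples of 4 that are <= 24 are 4..24 -> 24 // 4 = 6 completed fragment(s).

Answer: 6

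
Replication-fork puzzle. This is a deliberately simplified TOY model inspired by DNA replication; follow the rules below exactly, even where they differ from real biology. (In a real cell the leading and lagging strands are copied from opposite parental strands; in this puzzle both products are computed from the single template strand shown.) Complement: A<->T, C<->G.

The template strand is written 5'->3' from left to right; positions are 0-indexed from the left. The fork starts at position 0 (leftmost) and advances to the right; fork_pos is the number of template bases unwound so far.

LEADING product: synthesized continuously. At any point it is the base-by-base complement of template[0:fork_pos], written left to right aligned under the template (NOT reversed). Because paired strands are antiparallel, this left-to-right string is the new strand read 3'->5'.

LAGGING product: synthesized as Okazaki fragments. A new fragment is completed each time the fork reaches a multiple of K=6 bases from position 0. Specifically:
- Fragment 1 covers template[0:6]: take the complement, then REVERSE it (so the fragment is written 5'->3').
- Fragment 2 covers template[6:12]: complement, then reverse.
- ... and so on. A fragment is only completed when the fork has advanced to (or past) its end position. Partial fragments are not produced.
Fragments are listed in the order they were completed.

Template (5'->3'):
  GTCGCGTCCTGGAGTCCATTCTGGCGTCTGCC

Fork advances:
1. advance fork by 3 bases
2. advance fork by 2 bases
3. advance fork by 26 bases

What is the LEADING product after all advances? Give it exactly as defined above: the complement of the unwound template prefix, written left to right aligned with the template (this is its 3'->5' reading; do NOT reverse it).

Answer: CAGCGCAGGACCTCAGGTAAGACCGCAGACG

Derivation:
Step 1: advance 3 -> fork_pos = 0 + 3 = 3.
Step 2: advance 2 -> fork_pos = 3 + 2 = 5.
Step 3: advance 26 -> fork_pos = 5 + 26 = 31.
Unwound prefix: template[0:31] = GTCGCGTCCTGGAGTCCATTCTGGCGTCTGC
Complement it base by base (A<->T, C<->G), keeping left-to-right order:
  [0:5] GTCGC -> CAGCG
  [5:10] GTCCT -> CAGGA
  [10:15] GGAGT -> CCTCA
  [15:20] CCATT -> GGTAA
  [20:25] CTGGC -> GACCG
  [25:30] GTCTG -> CAGAC
  [30:31] C -> G
Concatenate: CAGCGCAGGACCTCAGGTAAGACCGCAGACG (length 31; written aligned with the template, i.e. 3'->5').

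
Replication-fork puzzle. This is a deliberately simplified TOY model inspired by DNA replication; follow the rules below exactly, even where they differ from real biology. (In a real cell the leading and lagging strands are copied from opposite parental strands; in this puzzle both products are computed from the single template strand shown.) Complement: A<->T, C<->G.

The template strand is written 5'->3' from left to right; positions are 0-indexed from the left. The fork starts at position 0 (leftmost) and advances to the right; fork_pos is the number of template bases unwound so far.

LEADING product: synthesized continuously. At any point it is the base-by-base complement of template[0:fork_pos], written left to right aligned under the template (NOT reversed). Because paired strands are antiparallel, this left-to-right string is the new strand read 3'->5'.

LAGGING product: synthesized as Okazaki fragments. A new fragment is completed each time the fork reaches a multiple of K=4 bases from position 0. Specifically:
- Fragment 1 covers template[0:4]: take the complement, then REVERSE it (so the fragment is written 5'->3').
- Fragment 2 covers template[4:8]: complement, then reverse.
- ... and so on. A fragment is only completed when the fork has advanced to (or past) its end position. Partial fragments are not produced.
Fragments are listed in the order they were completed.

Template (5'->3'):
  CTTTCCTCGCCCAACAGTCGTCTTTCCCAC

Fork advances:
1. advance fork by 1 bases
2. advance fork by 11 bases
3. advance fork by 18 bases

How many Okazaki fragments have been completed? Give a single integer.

Answer: 7

Derivation:
Step 1: advance 1 -> fork_pos = 0 + 1 = 1. Next multiple of 4 is 4 (not reached); still 0 fragment(s).
Step 2: advance 11 -> fork_pos = 1 + 11 = 12. Reached multiple(s) of 4: 4, 8, 12 -> fragments 1-3 completed (3 total).
Step 3: advance 18 -> fork_pos = 12 + 18 = 30. Reached multiple(s) of 4: 16, 20, 24, 28 -> fragments 4-7 completed (7 total).
Check: final fork_pos = 30; the multiples of 4 that are <= 30 are 4..28 -> 30 // 4 = 7 completed fragment(s).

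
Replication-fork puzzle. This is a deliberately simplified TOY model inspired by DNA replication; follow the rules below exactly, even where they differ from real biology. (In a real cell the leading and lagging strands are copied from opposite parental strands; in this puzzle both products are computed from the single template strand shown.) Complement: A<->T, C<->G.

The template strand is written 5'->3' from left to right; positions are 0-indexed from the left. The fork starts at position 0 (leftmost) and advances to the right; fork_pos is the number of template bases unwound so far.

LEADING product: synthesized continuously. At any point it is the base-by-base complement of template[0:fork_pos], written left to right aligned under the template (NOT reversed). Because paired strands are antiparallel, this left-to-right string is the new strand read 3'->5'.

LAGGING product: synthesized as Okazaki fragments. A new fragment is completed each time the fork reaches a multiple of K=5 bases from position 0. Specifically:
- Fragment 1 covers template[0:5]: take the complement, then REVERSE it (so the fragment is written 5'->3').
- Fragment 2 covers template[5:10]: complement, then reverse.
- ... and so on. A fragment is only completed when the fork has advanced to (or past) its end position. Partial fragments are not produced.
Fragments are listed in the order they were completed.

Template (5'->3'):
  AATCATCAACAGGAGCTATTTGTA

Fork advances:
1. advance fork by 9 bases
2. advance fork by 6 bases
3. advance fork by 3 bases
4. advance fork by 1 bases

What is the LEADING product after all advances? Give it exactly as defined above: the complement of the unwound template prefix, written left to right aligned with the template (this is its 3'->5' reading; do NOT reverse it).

Answer: TTAGTAGTTGTCCTCGATA

Derivation:
Step 1: advance 9 -> fork_pos = 0 + 9 = 9.
Step 2: advance 6 -> fork_pos = 9 + 6 = 15.
Step 3: advance 3 -> fork_pos = 15 + 3 = 18.
Step 4: advance 1 -> fork_pos = 18 + 1 = 19.
Unwound prefix: template[0:19] = AATCATCAACAGGAGCTAT
Complement it base by base (A<->T, C<->G), keeping left-to-right order:
  [0:5] AATCA -> TTAGT
  [5:10] TCAAC -> AGTTG
  [10:15] AGGAG -> TCCTC
  [15:19] CTAT -> GATA
Concatenate: TTAGTAGTTGTCCTCGATA (length 19; written aligned with the template, i.e. 3'->5').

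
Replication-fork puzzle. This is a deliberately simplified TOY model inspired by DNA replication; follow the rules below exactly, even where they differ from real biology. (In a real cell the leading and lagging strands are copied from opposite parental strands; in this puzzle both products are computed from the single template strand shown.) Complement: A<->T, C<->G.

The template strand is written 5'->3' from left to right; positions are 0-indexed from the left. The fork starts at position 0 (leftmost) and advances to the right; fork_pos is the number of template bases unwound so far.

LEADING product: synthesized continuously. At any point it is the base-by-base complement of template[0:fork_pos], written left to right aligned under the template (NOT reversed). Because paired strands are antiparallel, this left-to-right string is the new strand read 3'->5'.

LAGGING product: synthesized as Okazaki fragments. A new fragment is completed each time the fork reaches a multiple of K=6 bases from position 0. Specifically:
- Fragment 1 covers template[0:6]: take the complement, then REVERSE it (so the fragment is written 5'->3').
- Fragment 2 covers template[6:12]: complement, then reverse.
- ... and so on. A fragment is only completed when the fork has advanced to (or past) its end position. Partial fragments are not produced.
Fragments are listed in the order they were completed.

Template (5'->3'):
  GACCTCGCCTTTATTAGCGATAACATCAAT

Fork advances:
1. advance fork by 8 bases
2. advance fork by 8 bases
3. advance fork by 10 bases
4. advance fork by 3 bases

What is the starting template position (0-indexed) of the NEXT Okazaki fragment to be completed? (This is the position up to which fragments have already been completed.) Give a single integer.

Answer: 24

Derivation:
Step 1: advance 8 -> fork_pos = 0 + 8 = 8. Reached multiple(s) of 6: 6 -> fragment 1 completed (1 total).
Step 2: advance 8 -> fork_pos = 8 + 8 = 16. Reached multiple(s) of 6: 12 -> fragment 2 completed (2 total).
Step 3: advance 10 -> fork_pos = 16 + 10 = 26. Reached multiple(s) of 6: 18, 24 -> fragments 3-4 completed (4 total).
Step 4: advance 3 -> fork_pos = 26 + 3 = 29. Next multiple of 6 is 30 (not reached); still 4 fragment(s).
4 fragment(s) completed, covering template[0:24] (4 x 6 = 24). The next fragment, fragment 5, covers template[24:30], so it starts at position 24.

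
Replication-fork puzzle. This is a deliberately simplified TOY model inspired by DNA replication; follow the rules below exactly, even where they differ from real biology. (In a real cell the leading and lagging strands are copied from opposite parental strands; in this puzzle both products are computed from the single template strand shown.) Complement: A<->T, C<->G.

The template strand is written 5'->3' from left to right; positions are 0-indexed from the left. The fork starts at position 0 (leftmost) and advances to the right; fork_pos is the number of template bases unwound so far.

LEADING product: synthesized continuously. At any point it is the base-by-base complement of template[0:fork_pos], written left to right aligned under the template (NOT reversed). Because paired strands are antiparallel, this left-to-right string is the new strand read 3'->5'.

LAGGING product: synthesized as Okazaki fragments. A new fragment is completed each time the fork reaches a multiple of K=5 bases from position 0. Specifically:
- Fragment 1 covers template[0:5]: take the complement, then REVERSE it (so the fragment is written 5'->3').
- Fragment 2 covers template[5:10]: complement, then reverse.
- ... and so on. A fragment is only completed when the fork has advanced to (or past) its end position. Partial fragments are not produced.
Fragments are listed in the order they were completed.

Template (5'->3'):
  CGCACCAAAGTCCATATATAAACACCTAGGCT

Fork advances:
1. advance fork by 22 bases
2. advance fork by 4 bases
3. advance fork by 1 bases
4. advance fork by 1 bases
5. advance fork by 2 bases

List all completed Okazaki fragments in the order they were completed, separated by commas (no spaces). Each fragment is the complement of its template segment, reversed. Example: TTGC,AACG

Answer: GTGCG,CTTTG,ATGGA,TATAT,GTGTT,CCTAG

Derivation:
Step 1: advance 22 -> fork_pos = 0 + 22 = 22. Reached multiple(s) of 5: 5, 10, 15, 20 -> fragments 1-4 completed (4 total).
Step 2: advance 4 -> fork_pos = 22 + 4 = 26. Reached multiple(s) of 5: 25 -> fragment 5 completed (5 total).
Step 3: advance 1 -> fork_pos = 26 + 1 = 27. Next multiple of 5 is 30 (not reached); still 5 fragment(s).
Step 4: advance 1 -> fork_pos = 27 + 1 = 28. Next multiple of 5 is 30 (not reached); still 5 fragment(s).
Step 5: advance 2 -> fork_pos = 28 + 2 = 30. Reached multiple(s) of 5: 30 -> fragment 6 completed (6 total).
Final fork_pos = 30, so 6 fragment(s) are complete. Build each: template segment -> complement -> reverse.
Fragment 1: template[0:5] = CGCAC -> complement GCGTG -> reversed GTGCG
Fragment 2: template[5:10] = CAAAG -> complement GTTTC -> reversed CTTTG
Fragment 3: template[10:15] = TCCAT -> complement AGGTA -> reversed ATGGA
Fragment 4: template[15:20] = ATATA -> complement TATAT -> reversed TATAT
Fragment 5: template[20:25] = AACAC -> complement TTGTG -> reversed GTGTT
Fragment 6: template[25:30] = CTAGG -> complement GATCC -> reversed CCTAG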